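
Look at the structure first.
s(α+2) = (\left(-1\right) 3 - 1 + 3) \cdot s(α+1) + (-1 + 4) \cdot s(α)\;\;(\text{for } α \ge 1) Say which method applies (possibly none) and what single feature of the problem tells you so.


Verdict: the characteristic-root method — because shifting α leaves the equation's coefficients unchanged, exponential trials reduce it to algebra.


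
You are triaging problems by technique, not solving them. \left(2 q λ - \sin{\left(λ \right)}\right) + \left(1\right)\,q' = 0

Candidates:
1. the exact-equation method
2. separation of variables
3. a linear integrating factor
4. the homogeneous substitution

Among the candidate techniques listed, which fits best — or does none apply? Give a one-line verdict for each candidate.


Verdict: a linear integrating factor — the unknown enters only to the first power against a nonzero forcing term — the integrating-factor template applies directly.
- the exact-equation method: no potential function has this form as its differential, as written.
- separation of variables — no algebra isolates the independent variable on one side and the unknown on the other.
- a linear integrating factor — yes — fits the structure here.
- the homogeneous substitution — the slope does not depend on the ratio of the variables alone.


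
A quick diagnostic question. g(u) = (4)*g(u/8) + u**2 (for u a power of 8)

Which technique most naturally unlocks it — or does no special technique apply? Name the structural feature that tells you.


Technique: the master substitution — the argument contracts 8-fold per step: reindex u exponentially and solve the linear recurrence in the new index.


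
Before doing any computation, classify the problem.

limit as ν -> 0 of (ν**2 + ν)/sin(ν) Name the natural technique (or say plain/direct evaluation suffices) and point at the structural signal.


Diagnosis: l'Hôpital's rule (0/0) — both numerator and denominator vanish at 0: the genuine 0/0 indeterminate that l'Hôpital exists for. A local series expansion at the point resolves it as well; the rule is the packaged version of that step.


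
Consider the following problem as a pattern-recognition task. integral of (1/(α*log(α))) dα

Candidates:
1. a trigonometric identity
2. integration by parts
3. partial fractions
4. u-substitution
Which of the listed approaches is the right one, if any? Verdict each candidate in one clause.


Diagnosis: u-substitution — structure check: outer function, inner expression log(α), inner derivative as a factor — the classic u = log(α) pattern.
- a trigonometric identity: with no trigonometric functions present, identity rewriting has no target.
- integration by parts: the integrand does not split as a nonconstant polynomial times an exp, sine, cosine of a linear argument, or logarithm — no polynomial-kernel parts product to differentiate one side of.
- partial fractions: the expression is not a ratio of polynomials that decomposes further.
- u-substitution — applies; the problem has the shape this method handles.


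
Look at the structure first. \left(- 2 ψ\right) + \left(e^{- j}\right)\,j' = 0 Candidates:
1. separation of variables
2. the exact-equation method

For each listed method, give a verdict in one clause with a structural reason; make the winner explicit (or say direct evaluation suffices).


Verdict: separation of variables — one side of the product carries the independent variable, the other the unknown — the textbook separation shape.
- separation of variables — applies; the problem has the shape this method handles.
- the exact-equation method: any potential here is of the trivial single-variable kind; the exact method earns its name only with genuine cross terms.


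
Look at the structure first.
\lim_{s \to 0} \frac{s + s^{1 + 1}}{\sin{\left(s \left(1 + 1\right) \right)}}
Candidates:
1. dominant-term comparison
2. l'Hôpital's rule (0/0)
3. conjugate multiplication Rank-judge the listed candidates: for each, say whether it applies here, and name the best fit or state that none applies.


Method: l'Hôpital's rule (0/0) — substituting 0 gives 0 over 0; differentiate top and bottom once and re-evaluate. The standard small-argument limits would also carry it; the rule is the systematic route.
- dominant-term comparison: this is not a rational comparison of growth rates at infinity.
- l'Hôpital's rule (0/0) — yes, a natural case for it.
- conjugate multiplication: there is no infinity-minus-infinity radical difference to rationalize.


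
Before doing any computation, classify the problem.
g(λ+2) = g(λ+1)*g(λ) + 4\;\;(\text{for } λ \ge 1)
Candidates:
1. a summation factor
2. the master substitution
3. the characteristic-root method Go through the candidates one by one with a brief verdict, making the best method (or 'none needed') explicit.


Verdict: no special technique — the new term depends nonlinearly on the old ones, which disqualifies every superposition-based technique.
- a summation factor: the recursion is nonlinear — outside the first-order linear family a summation factor addresses.
- the master substitution: the recursion shifts the index rather than dividing it.
- the characteristic-root method — the recursion is nonlinear in the sequence values, so no linear-modes ansatz applies.


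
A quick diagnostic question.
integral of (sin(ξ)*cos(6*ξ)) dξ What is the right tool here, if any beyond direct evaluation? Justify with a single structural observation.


Diagnosis: a trigonometric identity — split sin(ξ)*cos(6*ξ) with the angle-addition identities: the resulting sum integrates term by term.


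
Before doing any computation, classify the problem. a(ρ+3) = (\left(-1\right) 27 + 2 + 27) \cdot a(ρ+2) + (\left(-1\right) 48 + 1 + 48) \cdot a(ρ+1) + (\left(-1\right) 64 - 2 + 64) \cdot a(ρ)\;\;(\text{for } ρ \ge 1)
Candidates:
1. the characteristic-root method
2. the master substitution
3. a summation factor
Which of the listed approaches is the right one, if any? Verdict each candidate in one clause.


Technique: the characteristic-root method — no index-dependence in the weights and nothing inhomogeneous: classic characteristic-equation setup.
- the characteristic-root method — yes, a natural case for it.
- the master substitution — with no divided-index recursive call, reindexing by powers of a base buys nothing.
- a summation factor: the recurrence reaches back more than one step, outside the first-order family a summation factor normalizes.


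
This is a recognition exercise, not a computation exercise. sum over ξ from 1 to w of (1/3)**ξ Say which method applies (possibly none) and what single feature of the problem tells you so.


Diagnosis: the geometric series formula — consecutive terms stand in a fixed index-free ratio — the geometric sum formula closes it.


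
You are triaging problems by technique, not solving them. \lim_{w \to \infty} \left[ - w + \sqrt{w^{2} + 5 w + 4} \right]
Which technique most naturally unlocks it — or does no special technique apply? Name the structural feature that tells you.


Best approach: conjugate multiplication — this difference gives up after one conjugate multiplication — the radical structure cancels against its conjugate.


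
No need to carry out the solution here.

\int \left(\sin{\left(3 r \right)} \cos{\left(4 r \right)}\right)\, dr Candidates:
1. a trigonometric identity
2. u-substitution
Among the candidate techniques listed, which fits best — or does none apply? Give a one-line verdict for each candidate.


Best approach: a trigonometric identity — two sinusoids at different rates multiply in \sin{\left(3 r \right)} \cos{\left(4 r \right)}; the product-to-sum identity uncouples them.
- a trigonometric identity: yes, a natural case for it.
- u-substitution: no subexpression of the integrand pairs with its own derivative as a factor — individual terms may offer their own substitutions, but any change of variable covering the whole integral would have to be constructed from outside the expression.


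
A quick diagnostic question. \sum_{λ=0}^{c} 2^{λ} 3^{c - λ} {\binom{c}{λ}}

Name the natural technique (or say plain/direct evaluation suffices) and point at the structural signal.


Technique: the binomial theorem — {\binom{c}{λ}} weighting matched powers of 2 and 3 is the expanded form of (2 + 3)^c — fold it back up.


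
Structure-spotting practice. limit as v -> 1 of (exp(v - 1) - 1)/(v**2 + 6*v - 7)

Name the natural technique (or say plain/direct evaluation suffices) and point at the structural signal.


Method: l'Hôpital's rule (0/0) — numerator and denominator both vanish at 1 — a genuine 0/0 form, which is exactly when l'Hôpital applies. Known elementary limits would finish this too — the rule just bypasses the case analysis.


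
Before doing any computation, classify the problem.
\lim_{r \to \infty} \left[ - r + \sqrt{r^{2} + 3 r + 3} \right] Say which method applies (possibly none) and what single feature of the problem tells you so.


Verdict: conjugate multiplication — turning the difference into a conjugate-rationalized ratio makes the limit readable.


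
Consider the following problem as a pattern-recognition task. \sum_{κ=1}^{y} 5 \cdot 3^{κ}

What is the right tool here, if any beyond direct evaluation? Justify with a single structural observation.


Method: the geometric series formula — the ratio of consecutive terms is the constant 3, independent of the index — a geometric sum.


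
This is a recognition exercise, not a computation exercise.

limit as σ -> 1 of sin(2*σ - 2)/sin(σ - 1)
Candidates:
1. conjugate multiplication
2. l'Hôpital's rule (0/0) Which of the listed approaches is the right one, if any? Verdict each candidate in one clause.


Diagnosis: l'Hôpital's rule (0/0) — numerator and denominator both vanish at 1 — a genuine 0/0 form, which is exactly when l'Hôpital applies. A first-order expansion at the point is an equally standard path; the rule packages it.
- conjugate multiplication: there are no radicals in tension whose conjugate would simplify matters.
- l'Hôpital's rule (0/0) — yes, a natural case for it.


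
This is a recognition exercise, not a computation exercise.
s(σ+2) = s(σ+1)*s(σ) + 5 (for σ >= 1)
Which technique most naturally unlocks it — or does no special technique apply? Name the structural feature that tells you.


Method: no special technique — once the recursion is nonlinear, characteristic roots, master substitutions, and summation factors are all off the table.


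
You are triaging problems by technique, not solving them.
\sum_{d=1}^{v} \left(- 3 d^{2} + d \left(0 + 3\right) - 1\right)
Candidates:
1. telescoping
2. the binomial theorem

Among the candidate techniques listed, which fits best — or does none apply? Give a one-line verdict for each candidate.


Best approach: no special technique — recognize the absence of structure: constant-multiple powers of d summed plainly, no special method required.
- telescoping — computed from the summand as displayed, the partial sums build up without the pairwise collapse telescoping exploits.
- the binomial theorem — the terms do not reassemble into a binomial power.


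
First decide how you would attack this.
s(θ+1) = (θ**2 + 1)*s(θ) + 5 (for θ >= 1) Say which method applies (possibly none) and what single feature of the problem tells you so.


Method: a summation factor — first-order linear but the coefficient θ**2 + 1 moves with the index — divide by the cumulative product and telescope.


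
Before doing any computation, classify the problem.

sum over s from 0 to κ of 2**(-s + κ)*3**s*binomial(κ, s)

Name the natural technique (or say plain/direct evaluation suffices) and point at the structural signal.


Technique: the binomial theorem — terms weighting binomial(κ, s) against matched powers of 3 and 2 reassemble into (3 + 2)^κ by the binomial theorem.


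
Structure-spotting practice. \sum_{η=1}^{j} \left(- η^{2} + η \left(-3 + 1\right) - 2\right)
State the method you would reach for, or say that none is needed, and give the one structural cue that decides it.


Diagnosis: no special technique — nothing telescopes and nothing is geometric; polynomial terms in η sum term by term.


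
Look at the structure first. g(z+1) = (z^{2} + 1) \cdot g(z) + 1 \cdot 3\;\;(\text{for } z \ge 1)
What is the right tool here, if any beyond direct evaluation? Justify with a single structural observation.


Diagnosis: a summation factor — first-order linear but the coefficient z^{2} + 1 moves with the index — divide by the cumulative product and telescope.


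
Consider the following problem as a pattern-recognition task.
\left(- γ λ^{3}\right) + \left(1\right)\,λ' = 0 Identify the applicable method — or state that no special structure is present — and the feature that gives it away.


Technique: separation of variables — one side of the product carries the independent variable, the other the unknown — the textbook separation shape.


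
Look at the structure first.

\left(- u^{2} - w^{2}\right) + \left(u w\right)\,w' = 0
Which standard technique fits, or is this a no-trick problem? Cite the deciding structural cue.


Best approach: the homogeneous substitution — the slope's numerator and denominator share total degree; set v = w/u and the equation drops to separable form. Rearranged, this also fits the Bernoulli template directly; the homogeneous substitution reads the structure without the rearrangement.


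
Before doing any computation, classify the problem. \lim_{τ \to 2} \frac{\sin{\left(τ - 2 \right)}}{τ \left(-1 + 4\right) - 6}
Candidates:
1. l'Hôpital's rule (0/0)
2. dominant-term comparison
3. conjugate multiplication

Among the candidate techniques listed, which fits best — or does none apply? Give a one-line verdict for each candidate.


Best approach: l'Hôpital's rule (0/0) — the 0/0 form at 2 is the signature situation for l'Hôpital's rule. Expanding numerator and denominator to first order gives the same value — the rule automates exactly that.
- l'Hôpital's rule (0/0) — a fit — the right tool for this form.
- dominant-term comparison — no ranking of term growth rates resolves the limit here.
- conjugate multiplication — rationalization has no target — no divergent radical difference appears.


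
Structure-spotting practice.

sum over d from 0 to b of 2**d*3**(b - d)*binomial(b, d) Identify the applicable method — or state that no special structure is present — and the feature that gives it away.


Method: the binomial theorem — the binomial coefficients weight matched powers of 2 and 3, which is exactly the expansion of a binomial power.


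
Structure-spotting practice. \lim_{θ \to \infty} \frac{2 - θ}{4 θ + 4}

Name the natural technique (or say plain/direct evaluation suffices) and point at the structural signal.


Technique: dominant-term comparison — growth-rate triage: the leading powers of θ decide the limit, everything else is noise. Differentiating the expression as a single quotient would eventually settle it as well; matching dominant growth settles it immediately.


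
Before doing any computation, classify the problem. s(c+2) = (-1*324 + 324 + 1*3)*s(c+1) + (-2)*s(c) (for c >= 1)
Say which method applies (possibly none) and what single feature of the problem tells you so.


Verdict: the characteristic-root method — the recurrence treats every index alike (constant coefficients, no forcing) — precisely the regime where r^c trials close it.


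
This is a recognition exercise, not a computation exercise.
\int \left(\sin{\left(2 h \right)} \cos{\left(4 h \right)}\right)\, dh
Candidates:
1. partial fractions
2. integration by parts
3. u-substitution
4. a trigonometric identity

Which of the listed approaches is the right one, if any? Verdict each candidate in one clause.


Best approach: a trigonometric identity — the product \sin{\left(2 h \right)} \cos{\left(4 h \right)} converts to a sum of single-frequency sinusoids via the product-to-sum identity.
- partial fractions: there is no rational-function structure to decompose.
- integration by parts — not the natural route: no polynomial-kernel product appears — a recursive parts reduction of the trigonometric product exists, but the identity rewrite is direct.
- u-substitution — no subexpression of the integrand pairs with its own derivative as a factor — individual terms may offer their own substitutions, but any change of variable covering the whole integral would have to be constructed from outside the expression.
- a trigonometric identity: a fit — the right tool for this form.


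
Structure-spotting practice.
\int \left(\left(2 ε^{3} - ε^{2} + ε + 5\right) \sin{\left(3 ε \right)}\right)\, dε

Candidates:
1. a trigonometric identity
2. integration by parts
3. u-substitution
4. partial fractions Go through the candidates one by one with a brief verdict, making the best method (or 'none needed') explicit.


Method: integration by parts — 2 ε^{3} - ε^{2} + ε + 5 dies after finitely many derivatives while \sin{\left(3 ε \right)} cycles under integration — the tabular/parts setup.
- a trigonometric identity: no identity rewrites this into an easier trigonometric form.
- integration by parts: yes — fits the structure here.
- u-substitution: no subexpression of the integrand serves as a whole-integral substitution inner — individual terms may offer their own, but none carries its derivative as a factor of the full integrand; a working change of variable would have to be constructed from outside the expression.
- partial fractions — the expression is not a ratio of polynomials that decomposes further.


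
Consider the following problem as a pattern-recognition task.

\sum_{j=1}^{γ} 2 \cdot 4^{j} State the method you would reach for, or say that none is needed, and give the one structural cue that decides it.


Technique: the geometric series formula — the ratio of consecutive terms is the constant 4, independent of the index — a geometric sum.


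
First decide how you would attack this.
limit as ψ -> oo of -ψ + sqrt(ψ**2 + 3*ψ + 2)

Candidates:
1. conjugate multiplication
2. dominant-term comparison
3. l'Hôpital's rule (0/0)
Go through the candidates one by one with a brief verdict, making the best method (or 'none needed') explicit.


Best approach: conjugate multiplication — divergence minus divergence hides a finite answer — expose it by pairing sqrt(ψ**2 + 3*ψ + 2) - ψ with its conjugate.
- conjugate multiplication — applicable, and directly so.
- dominant-term comparison: no dominant-degree comparison decides it.
- l'Hôpital's rule (0/0): no quotient structure at all: the clash is ∞ minus ∞, which rationalizing converts into a tractable ratio.


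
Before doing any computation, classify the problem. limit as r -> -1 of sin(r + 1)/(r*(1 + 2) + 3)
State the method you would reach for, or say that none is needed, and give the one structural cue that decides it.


Technique: l'Hôpital's rule (0/0) — both numerator and denominator vanish at -1: the genuine 0/0 indeterminate that l'Hôpital exists for. The standard small-argument limits would also carry it; the rule is the systematic route.


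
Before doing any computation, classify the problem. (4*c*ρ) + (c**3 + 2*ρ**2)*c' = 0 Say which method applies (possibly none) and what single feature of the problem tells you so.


Best approach: the exact-equation method — because the two cross partials coincide, the form is conservative as written — recover its potential in (ρ, c).


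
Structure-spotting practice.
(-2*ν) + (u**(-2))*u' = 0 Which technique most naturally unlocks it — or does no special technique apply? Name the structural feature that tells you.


Best approach: separation of variables — solved for the derivative, the right side splits multiplicatively into a function of each variable alone — divide and integrate each side. An exactness check succeeds on this form as well — separation and the potential function arrive at the same answer, separation more directly.


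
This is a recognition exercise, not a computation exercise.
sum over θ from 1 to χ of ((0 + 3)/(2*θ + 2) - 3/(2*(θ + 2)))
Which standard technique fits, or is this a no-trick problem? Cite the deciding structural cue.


Best approach: telescoping — the generic term is a one-step difference of (0 + 3)/(2*θ + 2), so partial sums shortcut to endpoint evaluation.


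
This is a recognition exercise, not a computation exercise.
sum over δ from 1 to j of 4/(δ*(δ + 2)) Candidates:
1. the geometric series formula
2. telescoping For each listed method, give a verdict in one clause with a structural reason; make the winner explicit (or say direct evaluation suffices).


Method: telescoping — 4/(δ*(δ + 2)) decomposes into shift-paired simple fractions; the series telescopes to finitely many boundary pieces.
- the geometric series formula: there is no constant term-to-term ratio.
- telescoping — a fit — the right tool for this form.


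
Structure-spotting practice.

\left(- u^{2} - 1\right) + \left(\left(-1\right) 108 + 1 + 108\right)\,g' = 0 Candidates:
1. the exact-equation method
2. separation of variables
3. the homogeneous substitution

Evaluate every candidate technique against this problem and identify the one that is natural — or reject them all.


Diagnosis: no special technique — solved for the derivative, g never appears on the right — this is a direct integration in u, not a differential-equations problem at heart.
- the exact-equation method: the unknown never enters the equation — exactness holds emptily, with nothing for the method to add.
- separation of variables — with no unknown in the slope, separating variables is a formality — the equation integrates directly.
- the homogeneous substitution: rescaling both variables together changes the slope, so no ratio substitution collapses it.


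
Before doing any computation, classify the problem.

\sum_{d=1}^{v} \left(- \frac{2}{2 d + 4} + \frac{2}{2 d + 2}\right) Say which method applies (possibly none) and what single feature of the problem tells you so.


Technique: telescoping — the piece each term subtracts is \frac{2}{2 d + 2} advanced by one index, and it reappears with a plus sign leading the following term — the sum collapses to its boundary terms.


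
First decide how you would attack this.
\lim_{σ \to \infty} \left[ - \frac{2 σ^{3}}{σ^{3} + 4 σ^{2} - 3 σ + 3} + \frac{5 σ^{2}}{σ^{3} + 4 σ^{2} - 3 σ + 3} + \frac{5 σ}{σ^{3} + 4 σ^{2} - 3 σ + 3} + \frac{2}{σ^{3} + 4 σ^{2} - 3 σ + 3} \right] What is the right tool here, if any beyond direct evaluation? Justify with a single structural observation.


Technique: dominant-term comparison — as σ grows, only the highest-degree terms matter — compare leading terms and read the limit off. Viewed as a single quotient this is an ∞/∞ form — an at-infinity application of l'Hôpital's rule would also resolve it; comparing leading growth reads the answer without differentiating.


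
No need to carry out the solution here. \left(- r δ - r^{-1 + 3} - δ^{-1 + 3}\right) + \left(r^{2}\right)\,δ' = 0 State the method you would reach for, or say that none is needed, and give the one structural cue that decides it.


Technique: the homogeneous substitution — the slope's numerator and denominator have matching total degree, so it depends only on δ/r and the ratio substitution collapses it.


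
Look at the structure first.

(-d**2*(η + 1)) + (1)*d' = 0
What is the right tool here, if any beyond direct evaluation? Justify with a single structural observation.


Technique: separation of variables — a product of single-variable factors, η + 1 and d**2 — the textbook separable form.


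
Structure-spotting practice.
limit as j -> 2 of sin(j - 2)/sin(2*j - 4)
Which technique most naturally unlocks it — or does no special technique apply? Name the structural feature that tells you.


Technique: l'Hôpital's rule (0/0) — substituting 2 gives 0 over 0; differentiate top and bottom once and re-evaluate. One could equally expand both pieces locally and compare leading terms; the rule does that in one stroke.


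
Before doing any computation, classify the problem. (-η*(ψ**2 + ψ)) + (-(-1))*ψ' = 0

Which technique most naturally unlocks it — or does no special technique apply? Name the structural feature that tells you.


Best approach: separation of variables — the derivative equals a pure function of η (namely η) times a pure function of ψ (namely ψ**2 + ψ); divide and integrate each side. Rearranged, this also fits the Bernoulli template directly; separation reads the product structure as given.


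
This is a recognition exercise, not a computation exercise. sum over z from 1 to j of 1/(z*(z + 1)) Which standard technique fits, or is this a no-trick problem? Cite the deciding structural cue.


Diagnosis: telescoping — rewrite 1/(z*(z + 1)) as simple fractions and successive terms eat each other — only the edges survive.


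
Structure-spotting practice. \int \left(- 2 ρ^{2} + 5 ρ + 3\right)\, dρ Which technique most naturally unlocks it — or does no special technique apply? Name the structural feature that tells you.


Technique: no special technique — every term is a constant multiple of a power of ρ; term-wise power-rule integration needs no preliminary transformation.


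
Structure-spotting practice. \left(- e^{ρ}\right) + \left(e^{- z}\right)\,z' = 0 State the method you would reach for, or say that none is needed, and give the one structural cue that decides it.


Method: separation of variables — solved for the derivative, the right side splits multiplicatively into a function of each variable alone — divide and integrate each side. One could also solve this as an exact equation; with each coefficient in its own variable, separating is the same work with fewer steps.


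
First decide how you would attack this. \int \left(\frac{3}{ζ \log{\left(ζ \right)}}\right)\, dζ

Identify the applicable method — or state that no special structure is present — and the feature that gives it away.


Technique: u-substitution — the only nontrivial dependence routes through \log{\left(ζ \right)}, whose derivative supplies the leftover factor up to a constant multiple — u = \log{\left(ζ \right)} flattens it.


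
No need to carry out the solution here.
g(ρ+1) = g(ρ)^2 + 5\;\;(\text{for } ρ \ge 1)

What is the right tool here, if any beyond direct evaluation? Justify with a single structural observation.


Diagnosis: no special technique — the update rule curves (it is not linear in the unknown sequence), so no superposition-based closed form attaches — iterate or study it directly.


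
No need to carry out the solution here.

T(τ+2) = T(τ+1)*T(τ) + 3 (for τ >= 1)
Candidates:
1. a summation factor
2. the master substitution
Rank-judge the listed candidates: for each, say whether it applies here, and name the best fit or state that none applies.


Method: no special technique — the recurrence is nonlinear in the sequence terms; no linear-recurrence method fits it as written — one iterates or studies it directly.
- a summation factor — no summation factor applies — the rule is not linear in the sequence values.
- the master substitution — this is shift-type recursion, outside the divide-and-conquer template.


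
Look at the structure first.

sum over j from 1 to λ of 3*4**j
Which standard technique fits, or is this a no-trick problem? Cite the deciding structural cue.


Method: the geometric series formula — each term is 4 times the previous one, so the geometric-series formula applies directly.


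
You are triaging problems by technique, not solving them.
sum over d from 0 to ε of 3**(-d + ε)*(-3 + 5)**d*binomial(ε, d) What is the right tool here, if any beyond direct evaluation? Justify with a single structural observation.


Method: the binomial theorem — binomial coefficients against complementary powers of (-3 + 5) and 3: recognize the binomial expansion and resum.


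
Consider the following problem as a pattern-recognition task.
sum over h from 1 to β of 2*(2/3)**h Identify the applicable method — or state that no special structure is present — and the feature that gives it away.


Method: the geometric series formula — each summand is the previous one scaled by 2/3; that constant multiplier is itself the geometric structure.


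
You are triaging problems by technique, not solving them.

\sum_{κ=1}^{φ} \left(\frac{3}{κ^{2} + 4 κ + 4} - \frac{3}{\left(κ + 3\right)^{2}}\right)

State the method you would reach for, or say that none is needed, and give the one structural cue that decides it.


Verdict: telescoping — the generic term is a one-step difference of \frac{3}{κ^{2} + 4 κ + 4}, so partial sums shortcut to endpoint evaluation.


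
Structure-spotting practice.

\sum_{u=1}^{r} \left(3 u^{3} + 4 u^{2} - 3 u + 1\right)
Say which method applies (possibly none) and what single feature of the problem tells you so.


Technique: no special technique — every summand is a constant multiple of a power of u — apply the standard power-sum identities one degree at a time.


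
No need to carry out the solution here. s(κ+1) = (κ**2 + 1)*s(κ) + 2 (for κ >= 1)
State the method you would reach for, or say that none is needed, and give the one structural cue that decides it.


Technique: a summation factor — with the index-dependent coefficient κ**2 + 1, dividing by the cumulative product turns the left side into a pure difference.


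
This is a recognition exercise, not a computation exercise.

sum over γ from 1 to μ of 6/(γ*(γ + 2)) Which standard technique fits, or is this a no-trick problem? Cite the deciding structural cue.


Technique: telescoping — the denominator's roots in 6/(γ*(γ + 2)) sit an integer apart: decomposition produces a self-cancelling chain.


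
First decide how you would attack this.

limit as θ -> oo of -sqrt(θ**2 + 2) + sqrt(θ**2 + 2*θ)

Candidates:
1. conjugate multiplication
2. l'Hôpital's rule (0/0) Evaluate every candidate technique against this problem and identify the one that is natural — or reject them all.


Diagnosis: conjugate multiplication — the difference sqrt(θ**2 + 2*θ) - sqrt(θ**2 + 2) is an ∞ − ∞ stalemate; its conjugate partner breaks the tie.
- conjugate multiplication — yes — fits the structure here.
- l'Hôpital's rule (0/0) — no quotient structure at all: the clash is ∞ minus ∞, which rationalizing converts into a tractable ratio.


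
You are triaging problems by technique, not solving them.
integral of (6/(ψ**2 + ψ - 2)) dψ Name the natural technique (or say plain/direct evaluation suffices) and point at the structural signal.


Technique: partial fractions — the bottom, ψ**2 + ψ - 2, comes apart into simple factors, and a proper rational function over split factors decomposes.


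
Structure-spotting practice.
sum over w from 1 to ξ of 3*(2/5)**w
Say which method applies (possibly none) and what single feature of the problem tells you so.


Best approach: the geometric series formula — each summand is the previous one scaled by 2/5; that constant multiplier is itself the geometric structure.


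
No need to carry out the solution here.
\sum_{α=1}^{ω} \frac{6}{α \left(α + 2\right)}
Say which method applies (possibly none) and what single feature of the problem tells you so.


Technique: telescoping — \frac{6}{α \left(α + 2\right)} decomposes into shift-paired simple fractions; the series telescopes to finitely many boundary pieces.


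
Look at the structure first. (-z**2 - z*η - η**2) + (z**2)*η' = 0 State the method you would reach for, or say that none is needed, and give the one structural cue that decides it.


Diagnosis: the homogeneous substitution — the slope's numerator and denominator have matching total degree, so it depends only on η/z and the ratio substitution collapses it.


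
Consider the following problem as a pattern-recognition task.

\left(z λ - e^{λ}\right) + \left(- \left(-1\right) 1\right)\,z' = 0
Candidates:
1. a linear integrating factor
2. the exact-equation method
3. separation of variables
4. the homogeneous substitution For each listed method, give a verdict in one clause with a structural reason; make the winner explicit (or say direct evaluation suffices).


Diagnosis: a linear integrating factor — the equation is linear in z with coefficient λ; multiplying by the integrating factor exp(∫λ) makes the left side a perfect derivative.
- a linear integrating factor: yes, a natural case for it.
- the exact-equation method: no potential function has this form as its differential, as written.
- separation of variables: no algebra isolates the independent variable on one side and the unknown on the other.
- the homogeneous substitution: the ratio of the variables does not determine the slope.


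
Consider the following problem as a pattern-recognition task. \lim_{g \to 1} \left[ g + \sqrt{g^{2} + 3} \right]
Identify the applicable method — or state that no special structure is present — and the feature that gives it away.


Technique: no special technique — nothing blocks direct substitution at 1: plug in and finish.


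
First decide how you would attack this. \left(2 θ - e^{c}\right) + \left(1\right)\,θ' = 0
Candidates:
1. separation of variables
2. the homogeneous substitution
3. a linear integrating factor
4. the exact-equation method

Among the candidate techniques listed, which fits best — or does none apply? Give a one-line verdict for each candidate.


Verdict: a linear integrating factor — θ appears only to the first power with coefficient 2 — the classic integrating-factor setup.
- separation of variables: no algebra isolates the independent variable on one side and the unknown on the other.
- the homogeneous substitution: the slope does not depend on the ratio of the variables alone.
- a linear integrating factor — a fit — the right tool for this form.
- the exact-equation method — the mixed-partials test fails on this split — it is not an exact differential as presented.


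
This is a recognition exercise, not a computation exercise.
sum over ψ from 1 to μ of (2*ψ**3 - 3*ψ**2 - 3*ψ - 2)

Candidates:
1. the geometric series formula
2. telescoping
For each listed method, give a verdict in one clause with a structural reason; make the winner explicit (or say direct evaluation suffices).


Technique: no special technique — constant-multiple powers of ψ with no cancellation partners and no common ratio — use the standard power-sum formulas.
- the geometric series formula: there is no constant term-to-term ratio.
- telescoping: in the displayed form, no term reappears at a neighboring index to cancel against.


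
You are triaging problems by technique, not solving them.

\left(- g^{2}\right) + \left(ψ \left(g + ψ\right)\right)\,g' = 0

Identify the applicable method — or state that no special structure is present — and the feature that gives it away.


Diagnosis: the homogeneous substitution — the slope is degree-zero homogeneous: the ratio substitution v = g/ψ collapses it. A Bernoulli substitution after rearrangement (possibly exchanging dependent and independent variable) is a fair alternative; the homogeneous route works on the equation as it stands.


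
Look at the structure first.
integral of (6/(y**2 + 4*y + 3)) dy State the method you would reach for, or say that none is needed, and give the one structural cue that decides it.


Diagnosis: partial fractions — y**2 + 4*y + 3 splits into linear pieces, so the quotient is a sum of simple fractions — decompose before integrating.


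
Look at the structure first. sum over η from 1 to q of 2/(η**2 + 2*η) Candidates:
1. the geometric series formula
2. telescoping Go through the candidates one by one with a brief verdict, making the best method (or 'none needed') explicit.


Best approach: telescoping — rewrite 2/(η**2 + 2*η) as simple fractions and successive terms eat each other — only the edges survive.
- the geometric series formula — the term-to-term ratio changes with the index, so the geometric formula cannot close it.
- telescoping — yes, a natural case for it.


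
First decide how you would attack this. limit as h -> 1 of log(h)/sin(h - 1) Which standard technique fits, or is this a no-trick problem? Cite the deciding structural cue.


Method: l'Hôpital's rule (0/0) — numerator and denominator both vanish at 1 — a genuine 0/0 form, which is exactly when l'Hôpital applies. One could equally expand both pieces locally and compare leading terms; the rule does that in one stroke.


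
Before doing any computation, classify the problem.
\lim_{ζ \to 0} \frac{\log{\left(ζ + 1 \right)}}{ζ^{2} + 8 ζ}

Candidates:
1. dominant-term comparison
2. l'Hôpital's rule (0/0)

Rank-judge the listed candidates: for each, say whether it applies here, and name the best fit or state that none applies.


Diagnosis: l'Hôpital's rule (0/0) — the 0/0 form at 0 is the signature situation for l'Hôpital's rule. Expanding numerator and denominator to first order gives the same value — the rule automates exactly that.
- dominant-term comparison — leading-power comparison does not apply to this form.
- l'Hôpital's rule (0/0) — a fit — the right tool for this form.


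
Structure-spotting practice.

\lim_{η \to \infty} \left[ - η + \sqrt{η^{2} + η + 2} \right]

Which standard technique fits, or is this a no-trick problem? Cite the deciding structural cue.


Verdict: conjugate multiplication — an infinity-minus-infinity difference with a surviving radical — multiply by the conjugate to cancel the divergence.


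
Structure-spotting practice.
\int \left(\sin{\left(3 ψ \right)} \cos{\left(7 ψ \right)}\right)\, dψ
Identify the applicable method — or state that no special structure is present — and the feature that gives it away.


Method: a trigonometric identity — \sin{\left(3 ψ \right)} \cos{\left(7 ψ \right)} mixes two frequencies; the product-to-sum identity splits it into single-frequency sinusoids.


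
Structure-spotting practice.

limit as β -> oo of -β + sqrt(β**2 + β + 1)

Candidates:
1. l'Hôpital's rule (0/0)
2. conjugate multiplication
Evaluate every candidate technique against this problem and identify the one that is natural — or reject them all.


Method: conjugate multiplication — this difference gives up after one conjugate multiplication — the radical structure cancels against its conjugate.
- l'Hôpital's rule (0/0): no quotient structure at all: the clash is ∞ minus ∞, which rationalizing converts into a tractable ratio.
- conjugate multiplication — yes, a natural case for it.


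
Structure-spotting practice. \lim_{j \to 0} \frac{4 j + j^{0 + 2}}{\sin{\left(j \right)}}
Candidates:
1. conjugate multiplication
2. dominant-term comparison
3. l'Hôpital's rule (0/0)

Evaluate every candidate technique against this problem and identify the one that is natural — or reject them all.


Method: l'Hôpital's rule (0/0) — the 0/0 form at 0 is the signature situation for l'Hôpital's rule. The standard small-argument limits would also carry it; the rule is the systematic route.
- conjugate multiplication — there is no infinity-minus-infinity radical difference to rationalize.
- dominant-term comparison: no dominant power emerges to decide the limit by degree comparison.
- l'Hôpital's rule (0/0) — a fit — the right tool for this form.


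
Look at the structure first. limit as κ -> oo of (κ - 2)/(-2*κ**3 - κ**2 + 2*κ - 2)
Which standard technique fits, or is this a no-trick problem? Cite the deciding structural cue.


Best approach: dominant-term comparison — divide through by the highest power of κ; every lower-order term dies and the dominant terms decide the limit. Viewed as a single quotient this is an ∞/∞ form — an at-infinity application of l'Hôpital's rule would also resolve it; comparing leading growth reads the answer without differentiating.
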